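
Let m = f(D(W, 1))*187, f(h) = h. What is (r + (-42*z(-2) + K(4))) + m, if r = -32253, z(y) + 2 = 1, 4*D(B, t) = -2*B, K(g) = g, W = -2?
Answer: -32020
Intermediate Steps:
D(B, t) = -B/2 (D(B, t) = (-2*B)/4 = -B/2)
z(y) = -1 (z(y) = -2 + 1 = -1)
m = 187 (m = -½*(-2)*187 = 1*187 = 187)
(r + (-42*z(-2) + K(4))) + m = (-32253 + (-42*(-1) + 4)) + 187 = (-32253 + (42 + 4)) + 187 = (-32253 + 46) + 187 = -32207 + 187 = -32020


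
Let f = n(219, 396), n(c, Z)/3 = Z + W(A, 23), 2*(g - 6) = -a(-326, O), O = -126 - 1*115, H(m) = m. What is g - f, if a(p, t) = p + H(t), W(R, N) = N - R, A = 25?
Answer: -1785/2 ≈ -892.50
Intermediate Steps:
O = -241 (O = -126 - 115 = -241)
a(p, t) = p + t
g = 579/2 (g = 6 + (-(-326 - 241))/2 = 6 + (-1*(-567))/2 = 6 + (½)*567 = 6 + 567/2 = 579/2 ≈ 289.50)
n(c, Z) = -6 + 3*Z (n(c, Z) = 3*(Z + (23 - 1*25)) = 3*(Z + (23 - 25)) = 3*(Z - 2) = 3*(-2 + Z) = -6 + 3*Z)
f = 1182 (f = -6 + 3*396 = -6 + 1188 = 1182)
g - f = 579/2 - 1*1182 = 579/2 - 1182 = -1785/2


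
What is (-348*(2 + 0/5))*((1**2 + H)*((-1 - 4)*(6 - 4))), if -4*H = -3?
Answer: 12180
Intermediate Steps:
H = 3/4 (H = -1/4*(-3) = 3/4 ≈ 0.75000)
(-348*(2 + 0/5))*((1**2 + H)*((-1 - 4)*(6 - 4))) = (-348*(2 + 0/5))*((1**2 + 3/4)*((-1 - 4)*(6 - 4))) = (-348*(2 + 0*(1/5)))*((1 + 3/4)*(-5*2)) = (-348*(2 + 0))*((7/4)*(-10)) = -348*2*(-35/2) = -58*12*(-35/2) = -696*(-35/2) = 12180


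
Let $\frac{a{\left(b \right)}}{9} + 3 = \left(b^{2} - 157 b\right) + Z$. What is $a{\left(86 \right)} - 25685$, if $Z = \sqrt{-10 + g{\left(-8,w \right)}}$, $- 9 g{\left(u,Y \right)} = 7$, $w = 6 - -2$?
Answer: $-80666 + 3 i \sqrt{97} \approx -80666.0 + 29.547 i$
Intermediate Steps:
$w = 8$ ($w = 6 + 2 = 8$)
$g{\left(u,Y \right)} = - \frac{7}{9}$ ($g{\left(u,Y \right)} = \left(- \frac{1}{9}\right) 7 = - \frac{7}{9}$)
$Z = \frac{i \sqrt{97}}{3}$ ($Z = \sqrt{-10 - \frac{7}{9}} = \sqrt{- \frac{97}{9}} = \frac{i \sqrt{97}}{3} \approx 3.283 i$)
$a{\left(b \right)} = -27 - 1413 b + 9 b^{2} + 3 i \sqrt{97}$ ($a{\left(b \right)} = -27 + 9 \left(\left(b^{2} - 157 b\right) + \frac{i \sqrt{97}}{3}\right) = -27 + 9 \left(b^{2} - 157 b + \frac{i \sqrt{97}}{3}\right) = -27 + \left(- 1413 b + 9 b^{2} + 3 i \sqrt{97}\right) = -27 - 1413 b + 9 b^{2} + 3 i \sqrt{97}$)
$a{\left(86 \right)} - 25685 = \left(-27 - 121518 + 9 \cdot 86^{2} + 3 i \sqrt{97}\right) - 25685 = \left(-27 - 121518 + 9 \cdot 7396 + 3 i \sqrt{97}\right) - 25685 = \left(-27 - 121518 + 66564 + 3 i \sqrt{97}\right) - 25685 = \left(-54981 + 3 i \sqrt{97}\right) - 25685 = -80666 + 3 i \sqrt{97}$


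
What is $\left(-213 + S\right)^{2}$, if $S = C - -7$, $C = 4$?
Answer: $40804$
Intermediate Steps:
$S = 11$ ($S = 4 - -7 = 4 + 7 = 11$)
$\left(-213 + S\right)^{2} = \left(-213 + 11\right)^{2} = \left(-202\right)^{2} = 40804$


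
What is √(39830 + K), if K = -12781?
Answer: √27049 ≈ 164.47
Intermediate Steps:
√(39830 + K) = √(39830 - 12781) = √27049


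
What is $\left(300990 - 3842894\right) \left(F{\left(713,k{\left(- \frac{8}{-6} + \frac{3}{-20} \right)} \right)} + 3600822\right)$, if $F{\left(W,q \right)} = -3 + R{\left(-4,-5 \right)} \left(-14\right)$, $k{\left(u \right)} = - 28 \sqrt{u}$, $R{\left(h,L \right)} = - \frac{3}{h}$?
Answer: $-12753718029384$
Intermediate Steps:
$F{\left(W,q \right)} = - \frac{27}{2}$ ($F{\left(W,q \right)} = -3 + - \frac{3}{-4} \left(-14\right) = -3 + \left(-3\right) \left(- \frac{1}{4}\right) \left(-14\right) = -3 + \frac{3}{4} \left(-14\right) = -3 - \frac{21}{2} = - \frac{27}{2}$)
$\left(300990 - 3842894\right) \left(F{\left(713,k{\left(- \frac{8}{-6} + \frac{3}{-20} \right)} \right)} + 3600822\right) = \left(300990 - 3842894\right) \left(- \frac{27}{2} + 3600822\right) = \left(-3541904\right) \frac{7201617}{2} = -12753718029384$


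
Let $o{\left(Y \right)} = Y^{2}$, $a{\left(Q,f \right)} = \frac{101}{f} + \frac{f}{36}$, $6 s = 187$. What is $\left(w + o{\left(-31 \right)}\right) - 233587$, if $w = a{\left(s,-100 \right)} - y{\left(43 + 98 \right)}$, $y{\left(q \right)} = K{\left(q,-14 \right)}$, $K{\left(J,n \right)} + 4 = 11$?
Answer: $- \frac{209373109}{900} \approx -2.3264 \cdot 10^{5}$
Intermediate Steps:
$s = \frac{187}{6}$ ($s = \frac{1}{6} \cdot 187 = \frac{187}{6} \approx 31.167$)
$a{\left(Q,f \right)} = \frac{101}{f} + \frac{f}{36}$ ($a{\left(Q,f \right)} = \frac{101}{f} + f \frac{1}{36} = \frac{101}{f} + \frac{f}{36}$)
$K{\left(J,n \right)} = 7$ ($K{\left(J,n \right)} = -4 + 11 = 7$)
$y{\left(q \right)} = 7$
$w = - \frac{9709}{900}$ ($w = \left(\frac{101}{-100} + \frac{1}{36} \left(-100\right)\right) - 7 = \left(101 \left(- \frac{1}{100}\right) - \frac{25}{9}\right) - 7 = \left(- \frac{101}{100} - \frac{25}{9}\right) - 7 = - \frac{3409}{900} - 7 = - \frac{9709}{900} \approx -10.788$)
$\left(w + o{\left(-31 \right)}\right) - 233587 = \left(- \frac{9709}{900} + \left(-31\right)^{2}\right) - 233587 = \left(- \frac{9709}{900} + 961\right) - 233587 = \frac{855191}{900} - 233587 = - \frac{209373109}{900}$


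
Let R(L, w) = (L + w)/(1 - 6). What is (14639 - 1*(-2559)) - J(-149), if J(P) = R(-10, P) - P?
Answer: 85086/5 ≈ 17017.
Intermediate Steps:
R(L, w) = -L/5 - w/5 (R(L, w) = (L + w)/(-5) = (L + w)*(-⅕) = -L/5 - w/5)
J(P) = 2 - 6*P/5 (J(P) = (-⅕*(-10) - P/5) - P = (2 - P/5) - P = 2 - 6*P/5)
(14639 - 1*(-2559)) - J(-149) = (14639 - 1*(-2559)) - (2 - 6/5*(-149)) = (14639 + 2559) - (2 + 894/5) = 17198 - 1*904/5 = 17198 - 904/5 = 85086/5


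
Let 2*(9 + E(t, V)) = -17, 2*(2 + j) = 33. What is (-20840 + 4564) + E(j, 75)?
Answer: -32587/2 ≈ -16294.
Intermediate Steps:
j = 29/2 (j = -2 + (½)*33 = -2 + 33/2 = 29/2 ≈ 14.500)
E(t, V) = -35/2 (E(t, V) = -9 + (½)*(-17) = -9 - 17/2 = -35/2)
(-20840 + 4564) + E(j, 75) = (-20840 + 4564) - 35/2 = -16276 - 35/2 = -32587/2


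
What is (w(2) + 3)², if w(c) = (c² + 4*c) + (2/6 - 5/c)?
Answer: 5929/36 ≈ 164.69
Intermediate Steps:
w(c) = ⅓ + c² - 5/c + 4*c (w(c) = (c² + 4*c) + (2*(⅙) - 5/c) = (c² + 4*c) + (⅓ - 5/c) = ⅓ + c² - 5/c + 4*c)
(w(2) + 3)² = ((⅓ + 2² - 5/2 + 4*2) + 3)² = ((⅓ + 4 - 5*½ + 8) + 3)² = ((⅓ + 4 - 5/2 + 8) + 3)² = (59/6 + 3)² = (77/6)² = 5929/36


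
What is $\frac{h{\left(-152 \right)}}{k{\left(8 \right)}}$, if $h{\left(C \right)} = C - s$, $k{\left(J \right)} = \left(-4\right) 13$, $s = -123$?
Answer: $\frac{29}{52} \approx 0.55769$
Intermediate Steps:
$k{\left(J \right)} = -52$
$h{\left(C \right)} = 123 + C$ ($h{\left(C \right)} = C - -123 = C + 123 = 123 + C$)
$\frac{h{\left(-152 \right)}}{k{\left(8 \right)}} = \frac{123 - 152}{-52} = \left(-29\right) \left(- \frac{1}{52}\right) = \frac{29}{52}$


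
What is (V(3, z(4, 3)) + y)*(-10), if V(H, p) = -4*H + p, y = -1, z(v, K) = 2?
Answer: 110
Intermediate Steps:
V(H, p) = p - 4*H
(V(3, z(4, 3)) + y)*(-10) = ((2 - 4*3) - 1)*(-10) = ((2 - 12) - 1)*(-10) = (-10 - 1)*(-10) = -11*(-10) = 110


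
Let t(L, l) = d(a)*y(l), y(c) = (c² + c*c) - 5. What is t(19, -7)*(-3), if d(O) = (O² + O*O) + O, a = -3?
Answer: -4185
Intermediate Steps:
d(O) = O + 2*O² (d(O) = (O² + O²) + O = 2*O² + O = O + 2*O²)
y(c) = -5 + 2*c² (y(c) = (c² + c²) - 5 = 2*c² - 5 = -5 + 2*c²)
t(L, l) = -75 + 30*l² (t(L, l) = (-3*(1 + 2*(-3)))*(-5 + 2*l²) = (-3*(1 - 6))*(-5 + 2*l²) = (-3*(-5))*(-5 + 2*l²) = 15*(-5 + 2*l²) = -75 + 30*l²)
t(19, -7)*(-3) = (-75 + 30*(-7)²)*(-3) = (-75 + 30*49)*(-3) = (-75 + 1470)*(-3) = 1395*(-3) = -4185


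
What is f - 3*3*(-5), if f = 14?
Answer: 59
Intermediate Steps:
f - 3*3*(-5) = 14 - 3*3*(-5) = 14 - 9*(-5) = 14 + 45 = 59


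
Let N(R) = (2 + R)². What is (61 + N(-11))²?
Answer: 20164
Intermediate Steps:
(61 + N(-11))² = (61 + (2 - 11)²)² = (61 + (-9)²)² = (61 + 81)² = 142² = 20164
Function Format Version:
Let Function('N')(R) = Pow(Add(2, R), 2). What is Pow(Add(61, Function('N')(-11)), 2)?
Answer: 20164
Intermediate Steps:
Pow(Add(61, Function('N')(-11)), 2) = Pow(Add(61, Pow(Add(2, -11), 2)), 2) = Pow(Add(61, Pow(-9, 2)), 2) = Pow(Add(61, 81), 2) = Pow(142, 2) = 20164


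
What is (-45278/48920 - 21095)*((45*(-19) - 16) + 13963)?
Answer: -1688888747547/6115 ≈ -2.7619e+8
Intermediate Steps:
(-45278/48920 - 21095)*((45*(-19) - 16) + 13963) = (-45278*1/48920 - 21095)*((-855 - 16) + 13963) = (-22639/24460 - 21095)*(-871 + 13963) = -516006339/24460*13092 = -1688888747547/6115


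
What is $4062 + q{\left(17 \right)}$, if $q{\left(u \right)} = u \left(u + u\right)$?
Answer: $4640$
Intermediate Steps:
$q{\left(u \right)} = 2 u^{2}$ ($q{\left(u \right)} = u 2 u = 2 u^{2}$)
$4062 + q{\left(17 \right)} = 4062 + 2 \cdot 17^{2} = 4062 + 2 \cdot 289 = 4062 + 578 = 4640$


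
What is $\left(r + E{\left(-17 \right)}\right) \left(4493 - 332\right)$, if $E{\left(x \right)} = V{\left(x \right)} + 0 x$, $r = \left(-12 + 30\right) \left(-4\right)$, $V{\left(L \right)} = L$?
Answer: $-370329$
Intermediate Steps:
$r = -72$ ($r = 18 \left(-4\right) = -72$)
$E{\left(x \right)} = x$ ($E{\left(x \right)} = x + 0 x = x + 0 = x$)
$\left(r + E{\left(-17 \right)}\right) \left(4493 - 332\right) = \left(-72 - 17\right) \left(4493 - 332\right) = \left(-89\right) 4161 = -370329$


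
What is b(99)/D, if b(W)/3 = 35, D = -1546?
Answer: -105/1546 ≈ -0.067917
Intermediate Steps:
b(W) = 105 (b(W) = 3*35 = 105)
b(99)/D = 105/(-1546) = 105*(-1/1546) = -105/1546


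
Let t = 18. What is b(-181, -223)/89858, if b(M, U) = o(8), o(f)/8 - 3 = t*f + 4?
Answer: 604/44929 ≈ 0.013443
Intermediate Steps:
o(f) = 56 + 144*f (o(f) = 24 + 8*(18*f + 4) = 24 + 8*(4 + 18*f) = 24 + (32 + 144*f) = 56 + 144*f)
b(M, U) = 1208 (b(M, U) = 56 + 144*8 = 56 + 1152 = 1208)
b(-181, -223)/89858 = 1208/89858 = 1208*(1/89858) = 604/44929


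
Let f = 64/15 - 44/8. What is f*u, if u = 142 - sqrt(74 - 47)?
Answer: -2627/15 + 37*sqrt(3)/10 ≈ -168.72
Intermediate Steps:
f = -37/30 (f = 64*(1/15) - 44*1/8 = 64/15 - 11/2 = -37/30 ≈ -1.2333)
u = 142 - 3*sqrt(3) (u = 142 - sqrt(27) = 142 - 3*sqrt(3) ≈ 136.80)
f*u = -37*(142 - 3*sqrt(3))/30 = -2627/15 + 37*sqrt(3)/10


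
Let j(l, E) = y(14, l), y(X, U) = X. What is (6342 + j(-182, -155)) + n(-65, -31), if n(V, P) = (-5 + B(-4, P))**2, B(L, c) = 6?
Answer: 6357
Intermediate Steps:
j(l, E) = 14
n(V, P) = 1 (n(V, P) = (-5 + 6)**2 = 1**2 = 1)
(6342 + j(-182, -155)) + n(-65, -31) = (6342 + 14) + 1 = 6356 + 1 = 6357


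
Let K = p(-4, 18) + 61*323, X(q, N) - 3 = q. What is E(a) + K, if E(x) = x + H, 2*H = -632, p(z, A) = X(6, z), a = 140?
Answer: 19536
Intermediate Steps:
X(q, N) = 3 + q
p(z, A) = 9 (p(z, A) = 3 + 6 = 9)
H = -316 (H = (1/2)*(-632) = -316)
E(x) = -316 + x (E(x) = x - 316 = -316 + x)
K = 19712 (K = 9 + 61*323 = 9 + 19703 = 19712)
E(a) + K = (-316 + 140) + 19712 = -176 + 19712 = 19536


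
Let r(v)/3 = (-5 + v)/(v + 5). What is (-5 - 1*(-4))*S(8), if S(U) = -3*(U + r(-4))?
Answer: -57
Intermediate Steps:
r(v) = 3*(-5 + v)/(5 + v) (r(v) = 3*((-5 + v)/(v + 5)) = 3*((-5 + v)/(5 + v)) = 3*(-5 + v)/(5 + v))
S(U) = 81 - 3*U (S(U) = -3*(U + 3*(-5 - 4)/(5 - 4)) = -3*(U + 3*(-9)/1) = -3*(U + 3*1*(-9)) = -3*(U - 27) = -3*(-27 + U) = 81 - 3*U)
(-5 - 1*(-4))*S(8) = (-5 - 1*(-4))*(81 - 3*8) = (-5 + 4)*(81 - 24) = -1*57 = -57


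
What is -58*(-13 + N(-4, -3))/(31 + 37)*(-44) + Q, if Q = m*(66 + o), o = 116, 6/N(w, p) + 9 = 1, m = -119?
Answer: -753917/34 ≈ -22174.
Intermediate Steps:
N(w, p) = -¾ (N(w, p) = 6/(-9 + 1) = 6/(-8) = 6*(-⅛) = -¾)
Q = -21658 (Q = -119*(66 + 116) = -119*182 = -21658)
-58*(-13 + N(-4, -3))/(31 + 37)*(-44) + Q = -58*(-13 - ¾)/(31 + 37)*(-44) - 21658 = -(-1595)/(2*68)*(-44) - 21658 = -58*(-55/272)*(-44) - 21658 = (1595/136)*(-44) - 21658 = -17545/34 - 21658 = -753917/34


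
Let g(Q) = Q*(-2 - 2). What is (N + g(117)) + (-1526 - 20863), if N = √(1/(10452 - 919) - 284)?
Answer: -22857 + 3*I*√2867707527/9533 ≈ -22857.0 + 16.852*I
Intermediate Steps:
g(Q) = -4*Q (g(Q) = Q*(-4) = -4*Q)
N = 3*I*√2867707527/9533 (N = √(1/9533 - 284) = √(-2707371/9533) = 3*I*√2867707527/9533 ≈ 16.852*I)
(N + g(117)) + (-1526 - 20863) = (3*I*√2867707527/9533 - 4*117) + (-1526 - 20863) = (3*I*√2867707527/9533 - 468) - 22389 = (-468 + 3*I*√2867707527/9533) - 22389 = -22857 + 3*I*√2867707527/9533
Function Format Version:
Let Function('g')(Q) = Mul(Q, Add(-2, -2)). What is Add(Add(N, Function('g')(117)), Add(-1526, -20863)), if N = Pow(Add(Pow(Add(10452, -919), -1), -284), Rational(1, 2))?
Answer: Add(-22857, Mul(Rational(3, 9533), I, Pow(2867707527, Rational(1, 2)))) ≈ Add(-22857., Mul(16.852, I))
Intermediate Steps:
Function('g')(Q) = Mul(-4, Q) (Function('g')(Q) = Mul(Q, -4) = Mul(-4, Q))
N = Mul(Rational(3, 9533), I, Pow(2867707527, Rational(1, 2))) (N = Pow(Add(Pow(9533, -1), -284), Rational(1, 2)) = Pow(Add(Rational(1, 9533), -284), Rational(1, 2)) = Pow(Rational(-2707371, 9533), Rational(1, 2)) = Mul(Rational(3, 9533), I, Pow(2867707527, Rational(1, 2))) ≈ Mul(16.852, I))
Add(Add(N, Function('g')(117)), Add(-1526, -20863)) = Add(Add(Mul(Rational(3, 9533), I, Pow(2867707527, Rational(1, 2))), Mul(-4, 117)), Add(-1526, -20863)) = Add(Add(Mul(Rational(3, 9533), I, Pow(2867707527, Rational(1, 2))), -468), -22389) = Add(Add(-468, Mul(Rational(3, 9533), I, Pow(2867707527, Rational(1, 2)))), -22389) = Add(-22857, Mul(Rational(3, 9533), I, Pow(2867707527, Rational(1, 2))))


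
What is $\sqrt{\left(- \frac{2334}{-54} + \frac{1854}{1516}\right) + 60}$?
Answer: $\frac{5 \sqrt{21603758}}{2274} \approx 10.22$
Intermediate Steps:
$\sqrt{\left(- \frac{2334}{-54} + \frac{1854}{1516}\right) + 60} = \sqrt{\left(\left(-2334\right) \left(- \frac{1}{54}\right) + 1854 \cdot \frac{1}{1516}\right) + 60} = \sqrt{\left(\frac{389}{9} + \frac{927}{758}\right) + 60} = \sqrt{\frac{303205}{6822} + 60} = \sqrt{\frac{712525}{6822}} = \frac{5 \sqrt{21603758}}{2274}$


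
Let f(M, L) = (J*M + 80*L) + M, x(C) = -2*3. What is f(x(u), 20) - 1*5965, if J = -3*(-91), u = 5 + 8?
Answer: -6009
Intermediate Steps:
u = 13
J = 273
x(C) = -6
f(M, L) = 80*L + 274*M (f(M, L) = (273*M + 80*L) + M = (80*L + 273*M) + M = 80*L + 274*M)
f(x(u), 20) - 1*5965 = (80*20 + 274*(-6)) - 1*5965 = (1600 - 1644) - 5965 = -44 - 5965 = -6009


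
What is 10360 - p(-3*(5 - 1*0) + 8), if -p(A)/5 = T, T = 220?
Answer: 11460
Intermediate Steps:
p(A) = -1100 (p(A) = -5*220 = -1100)
10360 - p(-3*(5 - 1*0) + 8) = 10360 - 1*(-1100) = 10360 + 1100 = 11460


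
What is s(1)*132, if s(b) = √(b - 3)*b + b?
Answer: 132 + 132*I*√2 ≈ 132.0 + 186.68*I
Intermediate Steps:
s(b) = b + b*√(-3 + b) (s(b) = √(-3 + b)*b + b = b*√(-3 + b) + b = b + b*√(-3 + b))
s(1)*132 = (1*(1 + √(-3 + 1)))*132 = (1*(1 + √(-2)))*132 = (1*(1 + I*√2))*132 = (1 + I*√2)*132 = 132 + 132*I*√2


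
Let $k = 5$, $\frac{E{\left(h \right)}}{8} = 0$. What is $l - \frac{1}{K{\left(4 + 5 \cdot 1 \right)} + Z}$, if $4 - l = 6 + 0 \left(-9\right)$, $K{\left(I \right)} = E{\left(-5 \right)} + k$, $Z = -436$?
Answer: $- \frac{861}{431} \approx -1.9977$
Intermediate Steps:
$E{\left(h \right)} = 0$ ($E{\left(h \right)} = 8 \cdot 0 = 0$)
$K{\left(I \right)} = 5$ ($K{\left(I \right)} = 0 + 5 = 5$)
$l = -2$ ($l = 4 - \left(6 + 0 \left(-9\right)\right) = 4 - \left(6 + 0\right) = 4 - 6 = -2$)
$l - \frac{1}{K{\left(4 + 5 \cdot 1 \right)} + Z} = -2 - \frac{1}{5 - 436} = -2 - \frac{1}{-431} = -2 - - \frac{1}{431} = -2 + \frac{1}{431} = - \frac{861}{431}$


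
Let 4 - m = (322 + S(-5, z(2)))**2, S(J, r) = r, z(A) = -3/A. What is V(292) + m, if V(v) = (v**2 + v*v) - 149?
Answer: 270651/4 ≈ 67663.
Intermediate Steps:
V(v) = -149 + 2*v**2 (V(v) = (v**2 + v**2) - 149 = 2*v**2 - 149 = -149 + 2*v**2)
m = -410865/4 (m = 4 - (322 - 3/2)**2 = 4 - (641/2)**2 = 4 - 1*410881/4 = 4 - 410881/4 = -410865/4 ≈ -1.0272e+5)
V(292) + m = (-149 + 2*292**2) - 410865/4 = (-149 + 2*85264) - 410865/4 = (-149 + 170528) - 410865/4 = 170379 - 410865/4 = 270651/4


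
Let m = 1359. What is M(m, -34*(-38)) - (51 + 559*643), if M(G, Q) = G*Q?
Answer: 1396340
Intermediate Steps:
M(m, -34*(-38)) - (51 + 559*643) = 1359*(-34*(-38)) - (51 + 559*643) = 1359*1292 - (51 + 359437) = 1755828 - 1*359488 = 1755828 - 359488 = 1396340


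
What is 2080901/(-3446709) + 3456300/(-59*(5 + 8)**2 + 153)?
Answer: -5966645301359/16919894481 ≈ -352.64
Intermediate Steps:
2080901/(-3446709) + 3456300/(-59*(5 + 8)**2 + 153) = 2080901*(-1/3446709) + 3456300/(-59*13**2 + 153) = -2080901/3446709 + 3456300/(-59*169 + 153) = -2080901/3446709 + 3456300/(-9971 + 153) = -2080901/3446709 + 3456300/(-9818) = -2080901/3446709 + 3456300*(-1/9818) = -2080901/3446709 - 1728150/4909 = -5966645301359/16919894481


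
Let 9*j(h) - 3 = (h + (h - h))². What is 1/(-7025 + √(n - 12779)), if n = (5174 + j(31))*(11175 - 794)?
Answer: 63225/49138294 + 3*√493293919/49138294 ≈ 0.0026427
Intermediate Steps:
j(h) = ⅓ + h²/9 (j(h) = ⅓ + (h + (h - h))²/9 = ⅓ + (h + 0)²/9 = ⅓ + h²/9)
n = 493408930/9 (n = (5174 + (⅓ + (⅑)*31²))*(11175 - 794) = (5174 + (⅓ + (⅑)*961))*10381 = (5174 + (⅓ + 961/9))*10381 = (5174 + 964/9)*10381 = (47530/9)*10381 = 493408930/9 ≈ 5.4823e+7)
1/(-7025 + √(n - 12779)) = 1/(-7025 + √(493408930/9 - 12779)) = 1/(-7025 + √(493293919/9)) = 1/(-7025 + √493293919/3)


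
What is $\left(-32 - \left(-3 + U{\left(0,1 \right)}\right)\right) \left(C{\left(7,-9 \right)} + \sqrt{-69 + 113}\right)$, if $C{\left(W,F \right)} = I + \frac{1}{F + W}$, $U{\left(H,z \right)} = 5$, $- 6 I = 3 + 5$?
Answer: $\frac{187}{3} - 68 \sqrt{11} \approx -163.2$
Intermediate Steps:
$I = - \frac{4}{3}$ ($I = - \frac{3 + 5}{6} = \left(- \frac{1}{6}\right) 8 = - \frac{4}{3} \approx -1.3333$)
$C{\left(W,F \right)} = - \frac{4}{3} + \frac{1}{F + W}$
$\left(-32 - \left(-3 + U{\left(0,1 \right)}\right)\right) \left(C{\left(7,-9 \right)} + \sqrt{-69 + 113}\right) = \left(-32 + \left(3 - 5\right)\right) \left(\frac{3 - -36 - 28}{3 \left(-9 + 7\right)} + \sqrt{-69 + 113}\right) = \left(-32 + \left(3 - 5\right)\right) \left(\frac{3 + 36 - 28}{3 \left(-2\right)} + \sqrt{44}\right) = \left(-32 - 2\right) \left(\frac{1}{3} \left(- \frac{1}{2}\right) 11 + 2 \sqrt{11}\right) = - 34 \left(- \frac{11}{6} + 2 \sqrt{11}\right) = \frac{187}{3} - 68 \sqrt{11}$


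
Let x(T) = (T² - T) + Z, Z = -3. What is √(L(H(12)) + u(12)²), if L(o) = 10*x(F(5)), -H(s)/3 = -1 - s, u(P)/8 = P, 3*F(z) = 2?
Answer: 17*√286/3 ≈ 95.832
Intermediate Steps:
F(z) = ⅔ (F(z) = (⅓)*2 = ⅔)
u(P) = 8*P
H(s) = 3 + 3*s (H(s) = -3*(-1 - s) = 3 + 3*s)
x(T) = -3 + T² - T (x(T) = (T² - T) - 3 = -3 + T² - T)
L(o) = -290/9 (L(o) = 10*(-3 + (⅔)² - 1*⅔) = 10*(-3 + 4/9 - ⅔) = 10*(-29/9) = -290/9)
√(L(H(12)) + u(12)²) = √(-290/9 + (8*12)²) = √(-290/9 + 96²) = √(-290/9 + 9216) = √(82654/9) = 17*√286/3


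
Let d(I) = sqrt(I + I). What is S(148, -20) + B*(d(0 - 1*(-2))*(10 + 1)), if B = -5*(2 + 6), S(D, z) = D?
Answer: -732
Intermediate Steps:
d(I) = sqrt(2)*sqrt(I) (d(I) = sqrt(2*I) = sqrt(2)*sqrt(I))
B = -40 (B = -5*8 = -40)
S(148, -20) + B*(d(0 - 1*(-2))*(10 + 1)) = 148 - 40*sqrt(2)*sqrt(0 - 1*(-2))*(10 + 1) = 148 - 40*sqrt(2)*sqrt(0 + 2)*11 = 148 - 40*sqrt(2)*sqrt(2)*11 = 148 - 80*11 = 148 - 40*22 = 148 - 880 = -732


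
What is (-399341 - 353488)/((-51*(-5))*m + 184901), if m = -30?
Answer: -752829/177251 ≈ -4.2472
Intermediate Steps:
(-399341 - 353488)/((-51*(-5))*m + 184901) = (-399341 - 353488)/(-51*(-5)*(-30) + 184901) = -752829/(255*(-30) + 184901) = -752829/(-7650 + 184901) = -752829/177251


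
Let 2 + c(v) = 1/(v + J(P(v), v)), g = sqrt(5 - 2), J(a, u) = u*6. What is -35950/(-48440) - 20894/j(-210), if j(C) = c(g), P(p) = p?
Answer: 29758007849/2843428 + 146258*sqrt(3)/587 ≈ 10897.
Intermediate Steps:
J(a, u) = 6*u
g = sqrt(3) ≈ 1.7320
c(v) = -2 + 1/(7*v) (c(v) = -2 + 1/(v + 6*v) = -2 + 1/(7*v))
j(C) = -2 + sqrt(3)/21 (j(C) = -2 + 1/(7*(sqrt(3))) = -2 + (sqrt(3)/3)/7 = -2 + sqrt(3)/21)
-35950/(-48440) - 20894/j(-210) = -35950/(-48440) - 20894/(-2 + sqrt(3)/21) = -35950*(-1/48440) - 20894/(-2 + sqrt(3)/21) = 3595/4844 - 20894/(-2 + sqrt(3)/21)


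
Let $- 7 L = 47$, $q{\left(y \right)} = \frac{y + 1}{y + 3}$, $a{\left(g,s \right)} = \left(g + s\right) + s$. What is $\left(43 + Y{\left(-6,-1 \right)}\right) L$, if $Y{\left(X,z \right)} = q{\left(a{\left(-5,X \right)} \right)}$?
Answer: $- \frac{14523}{49} \approx -296.39$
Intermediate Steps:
$a{\left(g,s \right)} = g + 2 s$
$q{\left(y \right)} = \frac{1 + y}{3 + y}$
$Y{\left(X,z \right)} = \frac{-4 + 2 X}{-2 + 2 X}$ ($Y{\left(X,z \right)} = \frac{1 + \left(-5 + 2 X\right)}{3 + \left(-5 + 2 X\right)} = \frac{-4 + 2 X}{-2 + 2 X}$)
$L = - \frac{47}{7}$ ($L = \left(- \frac{1}{7}\right) 47 = - \frac{47}{7} \approx -6.7143$)
$\left(43 + Y{\left(-6,-1 \right)}\right) L = \left(43 + \frac{-2 - 6}{-1 - 6}\right) \left(- \frac{47}{7}\right) = \left(43 + \frac{1}{-7} \left(-8\right)\right) \left(- \frac{47}{7}\right) = \left(43 - - \frac{8}{7}\right) \left(- \frac{47}{7}\right) = \left(43 + \frac{8}{7}\right) \left(- \frac{47}{7}\right) = \frac{309}{7} \left(- \frac{47}{7}\right) = - \frac{14523}{49}$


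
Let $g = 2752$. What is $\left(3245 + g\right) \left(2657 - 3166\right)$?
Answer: $-3052473$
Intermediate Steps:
$\left(3245 + g\right) \left(2657 - 3166\right) = \left(3245 + 2752\right) \left(2657 - 3166\right) = 5997 \left(-509\right) = -3052473$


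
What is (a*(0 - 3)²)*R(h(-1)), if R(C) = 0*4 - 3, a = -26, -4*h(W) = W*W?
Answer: 702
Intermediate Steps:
h(W) = -W²/4 (h(W) = -W*W/4 = -W²/4)
R(C) = -3 (R(C) = 0 - 3 = -3)
(a*(0 - 3)²)*R(h(-1)) = -26*(0 - 3)²*(-3) = -26*(-3)²*(-3) = -26*9*(-3) = -234*(-3) = 702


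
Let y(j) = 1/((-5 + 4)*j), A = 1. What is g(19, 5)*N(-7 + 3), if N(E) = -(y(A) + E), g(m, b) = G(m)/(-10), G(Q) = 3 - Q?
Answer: 8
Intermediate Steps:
y(j) = -1/j (y(j) = 1/((-1)*j) = -1/j)
g(m, b) = -3/10 + m/10 (g(m, b) = (3 - m)/(-10) = (3 - m)*(-⅒) = -3/10 + m/10)
N(E) = 1 - E (N(E) = -(-1/1 + E) = -(-1*1 + E) = -(-1 + E) = 1 - E)
g(19, 5)*N(-7 + 3) = (-3/10 + (⅒)*19)*(1 - (-7 + 3)) = (-3/10 + 19/10)*(1 - 1*(-4)) = 8*(1 + 4)/5 = (8/5)*5 = 8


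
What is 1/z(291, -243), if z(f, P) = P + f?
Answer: 1/48 ≈ 0.020833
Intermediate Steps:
1/z(291, -243) = 1/(-243 + 291) = 1/48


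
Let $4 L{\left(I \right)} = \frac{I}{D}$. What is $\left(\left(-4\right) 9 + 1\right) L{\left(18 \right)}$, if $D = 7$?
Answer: $- \frac{45}{2} \approx -22.5$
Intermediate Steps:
$L{\left(I \right)} = \frac{I}{28}$ ($L{\left(I \right)} = \frac{I \frac{1}{7}}{4} = \frac{\frac{1}{7} I}{4} = \frac{I}{28}$)
$\left(\left(-4\right) 9 + 1\right) L{\left(18 \right)} = \left(\left(-4\right) 9 + 1\right) \frac{1}{28} \cdot 18 = \left(-36 + 1\right) \frac{9}{14} = \left(-35\right) \frac{9}{14} = - \frac{45}{2}$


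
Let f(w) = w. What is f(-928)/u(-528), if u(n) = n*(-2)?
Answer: -29/33 ≈ -0.87879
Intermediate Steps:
u(n) = -2*n
f(-928)/u(-528) = -928/((-2*(-528))) = -928/1056 = -928*1/1056 = -29/33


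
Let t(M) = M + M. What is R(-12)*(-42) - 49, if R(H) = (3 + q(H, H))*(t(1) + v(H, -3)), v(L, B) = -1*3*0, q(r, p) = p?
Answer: 707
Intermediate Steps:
t(M) = 2*M
v(L, B) = 0 (v(L, B) = -3*0 = 0)
R(H) = 6 + 2*H (R(H) = (3 + H)*(2*1 + 0) = (3 + H)*(2 + 0) = (3 + H)*2 = 6 + 2*H)
R(-12)*(-42) - 49 = (6 + 2*(-12))*(-42) - 49 = (6 - 24)*(-42) - 49 = -18*(-42) - 49 = 756 - 49 = 707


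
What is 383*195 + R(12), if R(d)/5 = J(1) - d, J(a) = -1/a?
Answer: 74620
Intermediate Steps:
R(d) = -5 - 5*d (R(d) = 5*(-1/1 - d) = 5*(-1*1 - d) = 5*(-1 - d) = -5 - 5*d)
383*195 + R(12) = 383*195 + (-5 - 5*12) = 74685 + (-5 - 60) = 74685 - 65 = 74620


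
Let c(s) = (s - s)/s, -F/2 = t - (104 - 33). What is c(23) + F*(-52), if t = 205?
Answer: 13936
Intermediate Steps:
F = -268 (F = -2*(205 - (104 - 33)) = -2*(205 - 1*71) = -2*(205 - 71) = -2*134 = -268)
c(s) = 0 (c(s) = 0/s = 0)
c(23) + F*(-52) = 0 - 268*(-52) = 0 + 13936 = 13936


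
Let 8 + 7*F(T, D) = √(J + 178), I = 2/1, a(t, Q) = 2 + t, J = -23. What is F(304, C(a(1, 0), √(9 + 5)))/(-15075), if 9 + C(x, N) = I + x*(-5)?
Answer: 8/105525 - √155/105525 ≈ -4.2169e-5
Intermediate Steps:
I = 2 (I = 2*1 = 2)
C(x, N) = -7 - 5*x (C(x, N) = -9 + (2 + x*(-5)) = -9 + (2 - 5*x) = -7 - 5*x)
F(T, D) = -8/7 + √155/7 (F(T, D) = -8/7 + √(-23 + 178)/7 = -8/7 + √155/7)
F(304, C(a(1, 0), √(9 + 5)))/(-15075) = (-8/7 + √155/7)/(-15075) = (-8/7 + √155/7)*(-1/15075) = 8/105525 - √155/105525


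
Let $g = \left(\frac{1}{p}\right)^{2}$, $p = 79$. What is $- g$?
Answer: $- \frac{1}{6241} \approx -0.00016023$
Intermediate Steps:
$g = \frac{1}{6241}$ ($g = \left(\frac{1}{79}\right)^{2} = \frac{1}{6241} \approx 0.00016023$)
$- g = \left(-1\right) \frac{1}{6241} = - \frac{1}{6241}$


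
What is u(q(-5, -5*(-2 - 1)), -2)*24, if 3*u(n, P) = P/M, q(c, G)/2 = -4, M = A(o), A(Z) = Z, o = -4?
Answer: 4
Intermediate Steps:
M = -4
q(c, G) = -8 (q(c, G) = 2*(-4) = -8)
u(n, P) = -P/12 (u(n, P) = (P/(-4))/3 = (P*(-1/4))/3 = (-P/4)/3 = -P/12)
u(q(-5, -5*(-2 - 1)), -2)*24 = -1/12*(-2)*24 = (1/6)*24 = 4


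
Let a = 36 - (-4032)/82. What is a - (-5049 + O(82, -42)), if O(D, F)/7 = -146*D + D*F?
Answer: 4634893/41 ≈ 1.1305e+5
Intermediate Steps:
O(D, F) = -1022*D + 7*D*F (O(D, F) = 7*(-146*D + D*F) = -1022*D + 7*D*F)
a = 3492/41 (a = 36 - (-4032)/82 = 36 - 96*(-21/41) = 36 + 2016/41 = 3492/41 ≈ 85.171)
a - (-5049 + O(82, -42)) = 3492/41 - (-5049 + 7*82*(-146 - 42)) = 3492/41 - (-5049 + 7*82*(-188)) = 3492/41 - (-5049 - 107912) = 3492/41 - 1*(-112961) = 3492/41 + 112961 = 4634893/41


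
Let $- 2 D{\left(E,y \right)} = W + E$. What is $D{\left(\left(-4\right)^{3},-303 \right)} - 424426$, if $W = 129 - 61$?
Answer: $-424428$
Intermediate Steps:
$W = 68$
$D{\left(E,y \right)} = -34 - \frac{E}{2}$ ($D{\left(E,y \right)} = - \frac{68 + E}{2} = -34 - \frac{E}{2}$)
$D{\left(\left(-4\right)^{3},-303 \right)} - 424426 = \left(-34 - \frac{\left(-4\right)^{3}}{2}\right) - 424426 = \left(-34 - -32\right) - 424426 = \left(-34 + 32\right) - 424426 = -2 - 424426 = -424428$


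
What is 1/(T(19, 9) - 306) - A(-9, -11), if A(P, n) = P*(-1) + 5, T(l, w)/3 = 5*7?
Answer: -2815/201 ≈ -14.005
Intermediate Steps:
T(l, w) = 105 (T(l, w) = 3*(5*7) = 3*35 = 105)
A(P, n) = 5 - P (A(P, n) = -P + 5 = 5 - P)
1/(T(19, 9) - 306) - A(-9, -11) = 1/(105 - 306) - (5 - 1*(-9)) = 1/(-201) - (5 + 9) = -1/201 - 1*14 = -1/201 - 14 = -2815/201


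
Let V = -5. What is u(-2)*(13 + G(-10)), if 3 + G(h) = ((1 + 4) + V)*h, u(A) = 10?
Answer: 100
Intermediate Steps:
G(h) = -3 (G(h) = -3 + ((1 + 4) - 5)*h = -3 + (5 - 5)*h = -3 + 0*h = -3 + 0 = -3)
u(-2)*(13 + G(-10)) = 10*(13 - 3) = 10*10 = 100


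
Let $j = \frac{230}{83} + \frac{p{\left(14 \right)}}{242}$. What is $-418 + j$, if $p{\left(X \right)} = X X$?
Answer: $- \frac{4162010}{10043} \approx -414.42$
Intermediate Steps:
$p{\left(X \right)} = X^{2}$
$j = \frac{35964}{10043}$ ($j = \frac{230}{83} + \frac{14^{2}}{242} = 230 \cdot \frac{1}{83} + 196 \cdot \frac{1}{242} = \frac{230}{83} + \frac{98}{121} = \frac{35964}{10043} \approx 3.581$)
$-418 + j = -418 + \frac{35964}{10043} = - \frac{4162010}{10043}$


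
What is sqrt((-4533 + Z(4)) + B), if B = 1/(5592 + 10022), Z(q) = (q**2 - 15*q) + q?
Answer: I*sqrt(1114883647094)/15614 ≈ 67.624*I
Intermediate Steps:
Z(q) = q**2 - 14*q
B = 1/15614 ≈ 6.4045e-5
sqrt((-4533 + Z(4)) + B) = sqrt((-4533 + 4*(-14 + 4)) + 1/15614) = sqrt((-4533 + 4*(-10)) + 1/15614) = sqrt((-4533 - 40) + 1/15614) = sqrt(-4573 + 1/15614) = sqrt(-71402821/15614) = I*sqrt(1114883647094)/15614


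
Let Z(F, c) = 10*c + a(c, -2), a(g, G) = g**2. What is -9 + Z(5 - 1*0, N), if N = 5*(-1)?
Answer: -34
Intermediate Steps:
N = -5
Z(F, c) = c**2 + 10*c (Z(F, c) = 10*c + c**2 = c**2 + 10*c)
-9 + Z(5 - 1*0, N) = -9 - 5*(10 - 5) = -9 - 5*5 = -9 - 25 = -34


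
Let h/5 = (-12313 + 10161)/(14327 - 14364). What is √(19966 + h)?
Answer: 3*√3081286/37 ≈ 142.33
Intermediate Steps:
h = 10760/37 (h = 5*((-12313 + 10161)/(14327 - 14364)) = 5*(-2152/(-37)) = 5*(-2152*(-1/37)) = 5*(2152/37) = 10760/37 ≈ 290.81)
√(19966 + h) = √(19966 + 10760/37) = √(749502/37) = 3*√3081286/37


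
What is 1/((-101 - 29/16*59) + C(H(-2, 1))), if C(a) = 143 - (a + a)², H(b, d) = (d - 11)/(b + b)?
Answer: -16/1439 ≈ -0.011119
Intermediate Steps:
H(b, d) = (-11 + d)/(2*b) (H(b, d) = (-11 + d)/((2*b)) = (-11 + d)*(1/(2*b)) = (-11 + d)/(2*b))
C(a) = 143 - 4*a² (C(a) = 143 - (2*a)² = 143 - 4*a²)
1/((-101 - 29/16*59) + C(H(-2, 1))) = 1/((-101 - 29/16*59) + (143 - 4*(-11 + 1)²/16)) = 1/((-101 - 29*1/16*59) + (143 - 4*((½)*(-½)*(-10))²)) = 1/((-101 - 29/16*59) + (143 - 4*(5/2)²)) = 1/((-101 - 1711/16) + (143 - 4*25/4)) = 1/(-3327/16 + (143 - 25)) = 1/(-3327/16 + 118) = 1/(-1439/16) = -16/1439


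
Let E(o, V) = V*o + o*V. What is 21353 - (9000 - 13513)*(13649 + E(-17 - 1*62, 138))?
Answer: -36782162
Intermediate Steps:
E(o, V) = 2*V*o (E(o, V) = V*o + V*o = 2*V*o)
21353 - (9000 - 13513)*(13649 + E(-17 - 1*62, 138)) = 21353 - (9000 - 13513)*(13649 + 2*138*(-17 - 1*62)) = 21353 - (-4513)*(13649 + 2*138*(-17 - 62)) = 21353 - (-4513)*(13649 + 2*138*(-79)) = 21353 - (-4513)*(13649 - 21804) = 21353 - (-4513)*(-8155) = 21353 - 1*36803515 = 21353 - 36803515 = -36782162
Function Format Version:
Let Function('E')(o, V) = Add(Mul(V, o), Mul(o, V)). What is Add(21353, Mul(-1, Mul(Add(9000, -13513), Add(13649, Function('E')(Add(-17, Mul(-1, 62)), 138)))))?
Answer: -36782162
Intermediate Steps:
Function('E')(o, V) = Mul(2, V, o) (Function('E')(o, V) = Add(Mul(V, o), Mul(V, o)) = Mul(2, V, o))
Add(21353, Mul(-1, Mul(Add(9000, -13513), Add(13649, Function('E')(Add(-17, Mul(-1, 62)), 138))))) = Add(21353, Mul(-1, Mul(Add(9000, -13513), Add(13649, Mul(2, 138, Add(-17, Mul(-1, 62))))))) = Add(21353, Mul(-1, Mul(-4513, Add(13649, Mul(2, 138, Add(-17, -62)))))) = Add(21353, Mul(-1, Mul(-4513, Add(13649, Mul(2, 138, -79))))) = Add(21353, Mul(-1, Mul(-4513, Add(13649, -21804)))) = Add(21353, Mul(-1, Mul(-4513, -8155))) = Add(21353, Mul(-1, 36803515)) = Add(21353, -36803515) = -36782162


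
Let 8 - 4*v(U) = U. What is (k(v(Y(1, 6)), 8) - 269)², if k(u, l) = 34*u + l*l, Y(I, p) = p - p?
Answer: 18769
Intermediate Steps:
Y(I, p) = 0
v(U) = 2 - U/4
k(u, l) = l² + 34*u (k(u, l) = 34*u + l² = l² + 34*u)
(k(v(Y(1, 6)), 8) - 269)² = ((8² + 34*(2 - ¼*0)) - 269)² = ((64 + 34*(2 + 0)) - 269)² = ((64 + 34*2) - 269)² = ((64 + 68) - 269)² = (132 - 269)² = (-137)² = 18769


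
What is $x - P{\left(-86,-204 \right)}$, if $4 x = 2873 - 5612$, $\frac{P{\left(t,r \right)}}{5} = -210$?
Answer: $\frac{1461}{4} \approx 365.25$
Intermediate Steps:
$P{\left(t,r \right)} = -1050$ ($P{\left(t,r \right)} = 5 \left(-210\right) = -1050$)
$x = - \frac{2739}{4}$ ($x = \frac{2873 - 5612}{4} = \frac{1}{4} \left(-2739\right) = - \frac{2739}{4} \approx -684.75$)
$x - P{\left(-86,-204 \right)} = - \frac{2739}{4} - -1050 = - \frac{2739}{4} + 1050 = \frac{1461}{4}$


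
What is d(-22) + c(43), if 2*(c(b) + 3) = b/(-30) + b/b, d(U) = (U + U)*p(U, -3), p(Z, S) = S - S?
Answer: -193/60 ≈ -3.2167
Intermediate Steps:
p(Z, S) = 0
d(U) = 0 (d(U) = (U + U)*0 = (2*U)*0 = 0)
c(b) = -5/2 - b/60 (c(b) = -3 + (b/(-30) + b/b)/2 = -3 + (b*(-1/30) + 1)/2 = -3 + (-b/30 + 1)/2 = -3 + (1 - b/30)/2 = -3 + (1/2 - b/60) = -5/2 - b/60)
d(-22) + c(43) = 0 + (-5/2 - 1/60*43) = 0 + (-5/2 - 43/60) = 0 - 193/60 = -193/60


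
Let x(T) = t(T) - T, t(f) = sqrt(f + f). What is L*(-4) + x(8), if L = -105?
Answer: 416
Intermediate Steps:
t(f) = sqrt(2)*sqrt(f) (t(f) = sqrt(2*f) = sqrt(2)*sqrt(f))
x(T) = -T + sqrt(2)*sqrt(T) (x(T) = sqrt(2)*sqrt(T) - T = -T + sqrt(2)*sqrt(T))
L*(-4) + x(8) = -105*(-4) + (-1*8 + sqrt(2)*sqrt(8)) = 420 + (-8 + sqrt(2)*(2*sqrt(2))) = 420 + (-8 + 4) = 420 - 4 = 416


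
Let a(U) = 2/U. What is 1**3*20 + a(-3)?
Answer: 58/3 ≈ 19.333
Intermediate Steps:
1**3*20 + a(-3) = 1**3*20 + 2/(-3) = 1*20 + 2*(-1/3) = 20 - 2/3 = 58/3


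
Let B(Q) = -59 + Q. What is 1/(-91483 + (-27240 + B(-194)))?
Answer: -1/118976 ≈ -8.4051e-6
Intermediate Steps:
1/(-91483 + (-27240 + B(-194))) = 1/(-91483 + (-27240 + (-59 - 194))) = 1/(-91483 + (-27240 - 253)) = 1/(-91483 - 27493) = 1/(-118976) = -1/118976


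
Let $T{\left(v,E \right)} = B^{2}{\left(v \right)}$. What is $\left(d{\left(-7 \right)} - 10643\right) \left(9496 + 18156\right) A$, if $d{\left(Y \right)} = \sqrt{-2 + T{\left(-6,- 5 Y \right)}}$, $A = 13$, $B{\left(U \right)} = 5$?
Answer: $-3825903068 + 359476 \sqrt{23} \approx -3.8242 \cdot 10^{9}$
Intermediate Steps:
$T{\left(v,E \right)} = 25$ ($T{\left(v,E \right)} = 5^{2} = 25$)
$d{\left(Y \right)} = \sqrt{23}$ ($d{\left(Y \right)} = \sqrt{-2 + 25} = \sqrt{23}$)
$\left(d{\left(-7 \right)} - 10643\right) \left(9496 + 18156\right) A = \left(\sqrt{23} - 10643\right) \left(9496 + 18156\right) 13 = \left(-10643 + \sqrt{23}\right) 27652 \cdot 13 = \left(-294300236 + 27652 \sqrt{23}\right) 13 = -3825903068 + 359476 \sqrt{23}$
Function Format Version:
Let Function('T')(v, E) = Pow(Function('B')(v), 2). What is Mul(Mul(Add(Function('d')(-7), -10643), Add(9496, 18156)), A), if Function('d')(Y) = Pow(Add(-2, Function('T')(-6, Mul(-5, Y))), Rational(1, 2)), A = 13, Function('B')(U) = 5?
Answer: Add(-3825903068, Mul(359476, Pow(23, Rational(1, 2)))) ≈ -3.8242e+9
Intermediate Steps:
Function('T')(v, E) = 25 (Function('T')(v, E) = Pow(5, 2) = 25)
Function('d')(Y) = Pow(23, Rational(1, 2)) (Function('d')(Y) = Pow(Add(-2, 25), Rational(1, 2)) = Pow(23, Rational(1, 2)))
Mul(Mul(Add(Function('d')(-7), -10643), Add(9496, 18156)), A) = Mul(Mul(Add(Pow(23, Rational(1, 2)), -10643), Add(9496, 18156)), 13) = Mul(Mul(Add(-10643, Pow(23, Rational(1, 2))), 27652), 13) = Mul(Add(-294300236, Mul(27652, Pow(23, Rational(1, 2)))), 13) = Add(-3825903068, Mul(359476, Pow(23, Rational(1, 2))))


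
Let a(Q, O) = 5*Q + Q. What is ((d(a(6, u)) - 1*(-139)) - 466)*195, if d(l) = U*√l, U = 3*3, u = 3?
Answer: -53235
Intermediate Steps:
U = 9
a(Q, O) = 6*Q
d(l) = 9*√l
((d(a(6, u)) - 1*(-139)) - 466)*195 = ((9*√(6*6) - 1*(-139)) - 466)*195 = ((9*√36 + 139) - 466)*195 = ((9*6 + 139) - 466)*195 = ((54 + 139) - 466)*195 = (193 - 466)*195 = -273*195 = -53235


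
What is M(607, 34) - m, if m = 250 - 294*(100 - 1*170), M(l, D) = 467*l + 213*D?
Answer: 269881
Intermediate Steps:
M(l, D) = 213*D + 467*l
m = 20830 (m = 250 - 294*(100 - 170) = 250 - 294*(-70) = 250 + 20580 = 20830)
M(607, 34) - m = (213*34 + 467*607) - 1*20830 = (7242 + 283469) - 20830 = 290711 - 20830 = 269881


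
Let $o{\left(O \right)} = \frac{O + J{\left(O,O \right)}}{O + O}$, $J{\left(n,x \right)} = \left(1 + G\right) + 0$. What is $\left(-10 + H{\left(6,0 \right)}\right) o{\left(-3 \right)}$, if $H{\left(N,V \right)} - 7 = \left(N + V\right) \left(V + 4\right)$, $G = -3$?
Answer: $\frac{35}{2} \approx 17.5$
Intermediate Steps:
$J{\left(n,x \right)} = -2$ ($J{\left(n,x \right)} = \left(1 - 3\right) + 0 = -2 + 0 = -2$)
$H{\left(N,V \right)} = 7 + \left(4 + V\right) \left(N + V\right)$ ($H{\left(N,V \right)} = 7 + \left(N + V\right) \left(V + 4\right) = 7 + \left(N + V\right) \left(4 + V\right) = 7 + \left(4 + V\right) \left(N + V\right)$)
$o{\left(O \right)} = \frac{-2 + O}{2 O}$ ($o{\left(O \right)} = \frac{O - 2}{O + O} = \frac{-2 + O}{2 O}$)
$\left(-10 + H{\left(6,0 \right)}\right) o{\left(-3 \right)} = \left(-10 + \left(7 + 0^{2} + 4 \cdot 6 + 4 \cdot 0 + 6 \cdot 0\right)\right) \frac{-2 - 3}{2 \left(-3\right)} = \left(-10 + \left(7 + 0 + 24 + 0 + 0\right)\right) \frac{1}{2} \left(- \frac{1}{3}\right) \left(-5\right) = \left(-10 + 31\right) \frac{5}{6} = 21 \cdot \frac{5}{6} = \frac{35}{2}$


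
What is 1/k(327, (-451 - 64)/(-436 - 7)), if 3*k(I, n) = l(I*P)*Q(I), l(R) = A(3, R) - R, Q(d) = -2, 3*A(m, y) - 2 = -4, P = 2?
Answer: 9/3928 ≈ 0.0022912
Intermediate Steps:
A(m, y) = -2/3 (A(m, y) = 2/3 + (1/3)*(-4) = 2/3 - 4/3 = -2/3)
l(R) = -2/3 - R
k(I, n) = 4/9 + 4*I/3 (k(I, n) = ((-2/3 - I*2)*(-2))/3 = ((-2/3 - 2*I)*(-2))/3 = (4/3 + 4*I)/3 = 4/9 + 4*I/3)
1/k(327, (-451 - 64)/(-436 - 7)) = 1/(4/9 + (4/3)*327) = 1/(4/9 + 436) = 1/(3928/9) = 9/3928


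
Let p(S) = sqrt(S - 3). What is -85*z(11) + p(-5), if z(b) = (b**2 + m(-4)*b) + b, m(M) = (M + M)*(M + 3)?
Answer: -18700 + 2*I*sqrt(2) ≈ -18700.0 + 2.8284*I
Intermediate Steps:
p(S) = sqrt(-3 + S)
m(M) = 2*M*(3 + M) (m(M) = (2*M)*(3 + M) = 2*M*(3 + M))
z(b) = b**2 + 9*b (z(b) = (b**2 + (2*(-4)*(3 - 4))*b) + b = (b**2 + (2*(-4)*(-1))*b) + b = (b**2 + 8*b) + b = b**2 + 9*b)
-85*z(11) + p(-5) = -935*(9 + 11) + sqrt(-3 - 5) = -935*20 + sqrt(-8) = -85*220 + 2*I*sqrt(2) = -18700 + 2*I*sqrt(2)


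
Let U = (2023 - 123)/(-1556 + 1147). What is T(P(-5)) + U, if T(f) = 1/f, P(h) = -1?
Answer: -2309/409 ≈ -5.6455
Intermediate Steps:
U = -1900/409 (U = 1900/(-409) = 1900*(-1/409) = -1900/409 ≈ -4.6455)
T(P(-5)) + U = 1/(-1) - 1900/409 = -1 - 1900/409 = -2309/409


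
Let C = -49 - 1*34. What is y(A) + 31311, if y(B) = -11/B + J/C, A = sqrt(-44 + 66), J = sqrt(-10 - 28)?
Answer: 31311 - sqrt(22)/2 - I*sqrt(38)/83 ≈ 31309.0 - 0.07427*I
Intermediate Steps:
C = -83 (C = -49 - 34 = -83)
J = I*sqrt(38) (J = sqrt(-38) = I*sqrt(38) ≈ 6.1644*I)
A = sqrt(22) ≈ 4.6904
y(B) = -11/B - I*sqrt(38)/83 (y(B) = -11/B + (I*sqrt(38))/(-83) = -11/B + (I*sqrt(38))*(-1/83) = -11/B - I*sqrt(38)/83)
y(A) + 31311 = (-11*sqrt(22)/22 - I*sqrt(38)/83) + 31311 = (-sqrt(22)/2 - I*sqrt(38)/83) + 31311 = 31311 - sqrt(22)/2 - I*sqrt(38)/83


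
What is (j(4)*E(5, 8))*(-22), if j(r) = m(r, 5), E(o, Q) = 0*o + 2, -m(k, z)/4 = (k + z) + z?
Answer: 2464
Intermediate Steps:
m(k, z) = -8*z - 4*k (m(k, z) = -4*((k + z) + z) = -4*(k + 2*z) = -8*z - 4*k)
E(o, Q) = 2 (E(o, Q) = 0 + 2 = 2)
j(r) = -40 - 4*r (j(r) = -8*5 - 4*r = -40 - 4*r)
(j(4)*E(5, 8))*(-22) = ((-40 - 4*4)*2)*(-22) = ((-40 - 16)*2)*(-22) = -56*2*(-22) = -112*(-22) = 2464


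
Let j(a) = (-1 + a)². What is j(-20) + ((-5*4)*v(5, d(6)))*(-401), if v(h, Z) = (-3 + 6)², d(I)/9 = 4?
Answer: 72621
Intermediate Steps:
d(I) = 36 (d(I) = 9*4 = 36)
v(h, Z) = 9 (v(h, Z) = 3² = 9)
j(-20) + ((-5*4)*v(5, d(6)))*(-401) = (-1 - 20)² + (-5*4*9)*(-401) = (-21)² - 20*9*(-401) = 441 - 180*(-401) = 441 + 72180 = 72621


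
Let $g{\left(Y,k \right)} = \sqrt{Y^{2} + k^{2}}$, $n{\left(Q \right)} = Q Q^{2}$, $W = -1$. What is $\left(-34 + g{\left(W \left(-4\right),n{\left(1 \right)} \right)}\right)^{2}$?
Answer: $\left(34 - \sqrt{17}\right)^{2} \approx 892.63$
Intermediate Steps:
$n{\left(Q \right)} = Q^{3}$
$\left(-34 + g{\left(W \left(-4\right),n{\left(1 \right)} \right)}\right)^{2} = \left(-34 + \sqrt{\left(\left(-1\right) \left(-4\right)\right)^{2} + \left(1^{3}\right)^{2}}\right)^{2} = \left(-34 + \sqrt{4^{2} + 1^{2}}\right)^{2} = \left(-34 + \sqrt{16 + 1}\right)^{2} = \left(-34 + \sqrt{17}\right)^{2}$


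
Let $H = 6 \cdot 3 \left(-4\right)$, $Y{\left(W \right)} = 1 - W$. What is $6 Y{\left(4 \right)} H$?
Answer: $1296$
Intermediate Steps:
$H = -72$ ($H = 18 \left(-4\right) = -72$)
$6 Y{\left(4 \right)} H = 6 \left(1 - 4\right) \left(-72\right) = 6 \left(-3\right) \left(-72\right) = \left(-18\right) \left(-72\right) = 1296$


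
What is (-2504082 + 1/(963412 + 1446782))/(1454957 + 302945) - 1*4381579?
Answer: -18564251732593719959/4236884852988 ≈ -4.3816e+6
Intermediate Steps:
(-2504082 + 1/(963412 + 1446782))/(1454957 + 302945) - 1*4381579 = (-2504082 + 1/2410194)/1757902 - 4381579 = (-2504082 + 1/2410194)*(1/1757902) - 4381579 = -6035323411907/2410194*1/1757902 - 4381579 = -6035323411907/4236884852988 - 4381579 = -18564251732593719959/4236884852988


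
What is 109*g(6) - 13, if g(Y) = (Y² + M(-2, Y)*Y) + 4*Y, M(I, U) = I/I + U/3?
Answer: 8489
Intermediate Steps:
M(I, U) = 1 + U/3 (M(I, U) = 1 + U*(⅓) = 1 + U/3)
g(Y) = Y² + 4*Y + Y*(1 + Y/3) (g(Y) = (Y² + (1 + Y/3)*Y) + 4*Y = (Y² + Y*(1 + Y/3)) + 4*Y = Y² + 4*Y + Y*(1 + Y/3))
109*g(6) - 13 = 109*((⅓)*6*(15 + 4*6)) - 13 = 109*((⅓)*6*(15 + 24)) - 13 = 109*((⅓)*6*39) - 13 = 109*78 - 13 = 8502 - 13 = 8489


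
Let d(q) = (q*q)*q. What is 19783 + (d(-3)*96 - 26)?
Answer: 17165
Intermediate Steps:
d(q) = q**3 (d(q) = q**2*q = q**3)
19783 + (d(-3)*96 - 26) = 19783 + ((-3)**3*96 - 26) = 19783 + (-27*96 - 26) = 19783 + (-2592 - 26) = 19783 - 2618 = 17165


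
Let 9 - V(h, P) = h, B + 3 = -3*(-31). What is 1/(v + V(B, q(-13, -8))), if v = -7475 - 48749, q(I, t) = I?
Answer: -1/56305 ≈ -1.7760e-5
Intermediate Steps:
B = 90 (B = -3 - 3*(-31) = -3 + 93 = 90)
V(h, P) = 9 - h
v = -56224
1/(v + V(B, q(-13, -8))) = 1/(-56224 + (9 - 1*90)) = 1/(-56224 + (9 - 90)) = 1/(-56224 - 81) = 1/(-56305) = -1/56305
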